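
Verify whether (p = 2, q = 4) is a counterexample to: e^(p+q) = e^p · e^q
No

Substituting p = 2, q = 4:
LHS = e^(2+4) = e^6 ≈ 403.4
RHS = e^2 · e^4 = e^6 ≈ 403.4

The sides agree, so this pair does not disprove the claim.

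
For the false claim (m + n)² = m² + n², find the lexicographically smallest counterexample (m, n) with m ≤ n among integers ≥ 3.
(m, n) = (3, 3)

Substituting (3, 3) into the claim:
LHS = (3 + 3)² = 36
RHS = 3² + 3² = 18

Since LHS ≠ RHS, this pair disproves the claim, and no lexicographically smaller pair (m ≤ n, integers ≥ 3) does.

For instance (6, 10) is also a counterexample (LHS = 256, RHS = 136), but it's lexicographically larger.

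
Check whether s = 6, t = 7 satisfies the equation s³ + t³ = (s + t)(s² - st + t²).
Substituting s = 6, t = 7:

LHS = 6³ + 7³ = 559
RHS = (6 + 7)(6² - 6·7 + 7²) = 559

LHS = RHS, so the equation holds at this point.

Answer: Holds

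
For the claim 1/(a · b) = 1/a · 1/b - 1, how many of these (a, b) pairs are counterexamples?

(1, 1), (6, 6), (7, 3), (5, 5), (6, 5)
Testing each pair:
(1, 1): LHS = 1, RHS = 0 → counterexample
(6, 6): LHS = 1/36, RHS = -35/36 → counterexample
(7, 3): LHS = 1/21, RHS = -20/21 → counterexample
(5, 5): LHS = 1/25, RHS = -24/25 → counterexample
(6, 5): LHS = 1/30, RHS = -29/30 → counterexample

That makes 5 counterexamples.

Answer: 5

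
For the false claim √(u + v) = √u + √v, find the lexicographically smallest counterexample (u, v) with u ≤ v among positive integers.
(u, v) = (1, 1)

Substituting (1, 1) into the claim:
LHS = √(1 + 1) = √(2) ≈ 1.414
RHS = √1 + √1 = 2

Since LHS ≠ RHS, this pair disproves the claim, and no lexicographically smaller pair (u ≤ v, positive integers) does.

For instance (3, 8) is also a counterexample (LHS = √(11) ≈ 3.317, RHS = √(3) + 2·√(2) ≈ 4.56), but it's lexicographically larger.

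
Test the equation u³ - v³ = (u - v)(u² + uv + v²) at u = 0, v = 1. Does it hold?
Substituting u = 0, v = 1:

LHS = 0³ - 1³ = -1
RHS = (0 - 1)(0² + 0·1 + 1²) = -1

LHS = RHS, so the equation holds at this point.

Answer: Holds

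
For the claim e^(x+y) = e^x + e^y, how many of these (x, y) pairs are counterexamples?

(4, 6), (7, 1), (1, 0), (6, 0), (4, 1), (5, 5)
6

Testing each pair:
(4, 6): LHS = e^10 ≈ 22026.5, RHS = e^4 + e^6 ≈ 458 → counterexample
(7, 1): LHS = e^8 ≈ 2981, RHS = e + e^7 ≈ 1099 → counterexample
(1, 0): LHS = e ≈ 2.718, RHS = 1 + e ≈ 3.718 → counterexample
(6, 0): LHS = e^6 ≈ 403.4, RHS = 1 + e^6 ≈ 404.4 → counterexample
(4, 1): LHS = e^5 ≈ 148.4, RHS = e + e^4 ≈ 57.32 → counterexample
(5, 5): LHS = e^10 ≈ 22026.5, RHS = 2·e^5 ≈ 296.8 → counterexample

That makes 6 counterexamples.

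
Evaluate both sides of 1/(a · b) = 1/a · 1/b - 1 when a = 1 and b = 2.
LHS = 1/(1 · 2) = 1/2
RHS = 1/1 · 1/2 - 1 = -1/2

LHS ≠ RHS, so the equation does not hold here.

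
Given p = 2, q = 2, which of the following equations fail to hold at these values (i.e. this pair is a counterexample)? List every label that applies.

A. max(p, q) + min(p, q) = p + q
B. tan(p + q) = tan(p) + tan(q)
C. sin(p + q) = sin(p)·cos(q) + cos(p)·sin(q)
Evaluating each claim at the given values:
A. LHS = 4, RHS = 4 → holds here (LHS = RHS)
B. LHS = tan(4) ≈ 1.158, RHS = 2·tan(2) ≈ -4.37 → fails here (LHS ≠ RHS)
C. LHS = sin(4) ≈ -0.7568, RHS = 2·sin(2)·cos(2) ≈ -0.7568 → holds here (LHS = RHS)

Answer: B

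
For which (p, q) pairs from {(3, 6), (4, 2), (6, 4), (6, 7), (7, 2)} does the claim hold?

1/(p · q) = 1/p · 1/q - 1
Testing each pair:
(3, 6): LHS = 1/18, RHS = -17/18 → fails
(4, 2): LHS = 1/8, RHS = -7/8 → fails
(6, 4): LHS = 1/24, RHS = -23/24 → fails
(6, 7): LHS = 1/42, RHS = -41/42 → fails
(7, 2): LHS = 1/14, RHS = -13/14 → fails

No pair satisfies the claim.

Answer: None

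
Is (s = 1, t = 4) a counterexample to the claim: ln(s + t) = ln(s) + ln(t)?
Yes

Substituting s = 1, t = 4:
LHS = ln(1 + 4) = ln(5) ≈ 1.609
RHS = ln(1) + ln(4) = ln(4) ≈ 1.386

Since LHS ≠ RHS, this pair disproves the claim.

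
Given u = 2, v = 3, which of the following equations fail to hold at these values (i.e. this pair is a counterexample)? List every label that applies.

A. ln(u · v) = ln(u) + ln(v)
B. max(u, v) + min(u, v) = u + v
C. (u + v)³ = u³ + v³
Evaluating each claim at the given values:
A. LHS = ln(6) ≈ 1.792, RHS = ln(2) + ln(3) ≈ 1.792 → holds here (LHS = RHS)
B. LHS = 5, RHS = 5 → holds here (LHS = RHS)
C. LHS = 125, RHS = 35 → fails here (LHS ≠ RHS)

Answer: C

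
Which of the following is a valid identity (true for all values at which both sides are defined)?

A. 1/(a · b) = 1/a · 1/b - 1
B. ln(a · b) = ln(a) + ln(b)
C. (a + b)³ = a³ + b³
B

A: fails at (1, 2) — LHS = 1/2, RHS = -1/2.
B: holds — e.g. at (3, 7), both sides equal ln(21) ≈ 3.045.
C: fails at (5, 8) — LHS = 2197, RHS = 637.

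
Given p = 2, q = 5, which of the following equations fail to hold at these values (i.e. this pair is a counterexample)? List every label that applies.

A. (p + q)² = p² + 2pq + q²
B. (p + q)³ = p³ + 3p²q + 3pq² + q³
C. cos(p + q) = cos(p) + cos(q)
Evaluating each claim at the given values:
A. LHS = 49, RHS = 49 → holds here (LHS = RHS)
B. LHS = 343, RHS = 343 → holds here (LHS = RHS)
C. LHS = cos(7) ≈ 0.7539, RHS = cos(2) + cos(5) ≈ -0.1325 → fails here (LHS ≠ RHS)

Answer: C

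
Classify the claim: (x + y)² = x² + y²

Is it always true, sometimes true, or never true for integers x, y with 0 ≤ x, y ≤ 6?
Sometimes true

It holds at (x, y) = (1, 0) (both sides equal 1), but fails at (x, y) = (1, 2) (LHS = 9, RHS = 5).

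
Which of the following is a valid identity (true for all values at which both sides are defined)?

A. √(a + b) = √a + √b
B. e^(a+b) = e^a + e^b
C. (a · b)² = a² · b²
A: fails at (3, 4) — LHS = √(7) ≈ 2.646, RHS = √(3) + 2 ≈ 3.732.
B: fails at (2, 4) — LHS = e^6 ≈ 403.4, RHS = e^2 + e^4 ≈ 61.99.
C: holds — e.g. at (3, 7), both sides equal 441.

Answer: C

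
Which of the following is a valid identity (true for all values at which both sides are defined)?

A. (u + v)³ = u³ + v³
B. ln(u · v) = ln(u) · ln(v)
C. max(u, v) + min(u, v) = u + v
A: fails at (3, 4) — LHS = 343, RHS = 91.
B: fails at (3, 5) — LHS = ln(15) ≈ 2.708, RHS = ln(3)·ln(5) ≈ 1.768.
C: holds — e.g. at (2, 3), both sides equal 5.

Answer: C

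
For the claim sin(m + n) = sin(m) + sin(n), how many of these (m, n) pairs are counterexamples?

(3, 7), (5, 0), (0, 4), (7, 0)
Testing each pair:
(3, 7): LHS = sin(10) ≈ -0.544, RHS = sin(3) + sin(7) ≈ 0.7981 → counterexample
(5, 0): LHS = sin(5) ≈ -0.9589, RHS = sin(5) ≈ -0.9589 → satisfies claim
(0, 4): LHS = sin(4) ≈ -0.7568, RHS = sin(4) ≈ -0.7568 → satisfies claim
(7, 0): LHS = sin(7) ≈ 0.657, RHS = sin(7) ≈ 0.657 → satisfies claim

That makes 1 counterexample.

Answer: 1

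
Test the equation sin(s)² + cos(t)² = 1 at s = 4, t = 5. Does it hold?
Substituting s = 4, t = 5:

LHS = sin(4)² + cos(5)² ≈ 0.6532
RHS = 1

LHS ≠ RHS, so the equation does not hold at this point.

Answer: Fails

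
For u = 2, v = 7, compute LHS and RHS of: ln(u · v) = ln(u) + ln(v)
LHS = ln(2 · 7) = ln(14) ≈ 2.639
RHS = ln(2) + ln(7) ≈ 2.639

LHS = RHS: the two sides agree.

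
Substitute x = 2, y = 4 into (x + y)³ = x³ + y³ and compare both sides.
LHS = (2 + 4)³ = 216
RHS = 2³ + 4³ = 72

LHS ≠ RHS, so the equation does not hold here.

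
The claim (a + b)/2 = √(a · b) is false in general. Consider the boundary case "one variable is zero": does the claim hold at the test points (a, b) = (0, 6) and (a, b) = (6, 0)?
At (0, 6): LHS = 3 ≠ RHS = 0
At (6, 0): LHS = 3 ≠ RHS = 0

Answer: No, fails at both test points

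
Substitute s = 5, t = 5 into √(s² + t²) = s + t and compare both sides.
LHS = √(5² + 5²) = 5·√(2) ≈ 7.071
RHS = 5 + 5 = 10

LHS ≠ RHS (they differ by about 2.929), so the equation does not hold here.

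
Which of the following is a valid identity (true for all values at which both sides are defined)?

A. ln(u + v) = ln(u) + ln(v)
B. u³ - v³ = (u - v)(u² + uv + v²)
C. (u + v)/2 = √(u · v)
B

A: fails at (2, 5) — LHS = ln(7) ≈ 1.946, RHS = ln(2) + ln(5) ≈ 2.303.
B: holds — e.g. at (4, 4), both sides equal 0.
C: fails at (1, 3) — LHS = 2, RHS = √(3) ≈ 1.732.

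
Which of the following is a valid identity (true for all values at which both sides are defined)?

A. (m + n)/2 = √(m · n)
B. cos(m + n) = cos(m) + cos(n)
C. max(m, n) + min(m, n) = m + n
A: fails at (2, 3) — LHS = 5/2, RHS = √(6) ≈ 2.449.
B: fails at (1, 4) — LHS = cos(5) ≈ 0.2837, RHS = cos(4) + cos(1) ≈ -0.1133.
C: holds — e.g. at (3, 5), both sides equal 8.

Answer: C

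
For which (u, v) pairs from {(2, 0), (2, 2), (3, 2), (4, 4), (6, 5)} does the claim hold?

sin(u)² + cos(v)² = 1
Testing each pair:
(2, 0): LHS = sin(2)² + 1 ≈ 1.827, RHS = 1 → fails
(2, 2): LHS = cos(2)² + sin(2)² = 1, RHS = 1 → holds
(3, 2): LHS = sin(3)² + cos(2)² ≈ 0.1931, RHS = 1 → fails
(4, 4): LHS = cos(4)² + sin(4)² = 1, RHS = 1 → holds
(6, 5): LHS = sin(6)² + cos(5)² ≈ 0.1585, RHS = 1 → fails

2 of 5 pairs satisfy the claim.

Answer: (2, 2), (4, 4)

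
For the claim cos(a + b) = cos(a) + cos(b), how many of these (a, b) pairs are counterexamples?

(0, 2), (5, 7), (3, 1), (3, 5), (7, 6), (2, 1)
Testing each pair:
(0, 2): LHS = cos(2) ≈ -0.4161, RHS = cos(2) + 1 ≈ 0.5839 → counterexample
(5, 7): LHS = cos(12) ≈ 0.8439, RHS = cos(5) + cos(7) ≈ 1.038 → counterexample
(3, 1): LHS = cos(4) ≈ -0.6536, RHS = cos(3) + cos(1) ≈ -0.4497 → counterexample
(3, 5): LHS = cos(8) ≈ -0.1455, RHS = cos(3) + cos(5) ≈ -0.7063 → counterexample
(7, 6): LHS = cos(13) ≈ 0.9074, RHS = cos(7) + cos(6) ≈ 1.714 → counterexample
(2, 1): LHS = cos(3) ≈ -0.99, RHS = cos(2) + cos(1) ≈ 0.1242 → counterexample

That makes 6 counterexamples.

Answer: 6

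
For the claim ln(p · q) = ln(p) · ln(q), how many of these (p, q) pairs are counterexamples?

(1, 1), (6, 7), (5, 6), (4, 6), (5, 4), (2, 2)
Testing each pair:
(1, 1): LHS = 0, RHS = 0 → satisfies claim
(6, 7): LHS = ln(42) ≈ 3.738, RHS = ln(6)·ln(7) ≈ 3.487 → counterexample
(5, 6): LHS = ln(30) ≈ 3.401, RHS = ln(5)·ln(6) ≈ 2.884 → counterexample
(4, 6): LHS = ln(24) ≈ 3.178, RHS = ln(4)·ln(6) ≈ 2.484 → counterexample
(5, 4): LHS = ln(20) ≈ 2.996, RHS = ln(4)·ln(5) ≈ 2.231 → counterexample
(2, 2): LHS = ln(4) ≈ 1.386, RHS = ln(2)² ≈ 0.4805 → counterexample

That makes 5 counterexamples.

Answer: 5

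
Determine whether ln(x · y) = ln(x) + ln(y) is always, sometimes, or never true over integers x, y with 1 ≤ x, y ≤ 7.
The identity holds for every pair in the range. For instance at (x, y) = (3, 6): both sides equal ln(18) ≈ 2.89.

Answer: Always true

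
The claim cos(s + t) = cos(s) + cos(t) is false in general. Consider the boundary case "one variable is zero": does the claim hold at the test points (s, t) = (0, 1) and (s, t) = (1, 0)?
At (0, 1): LHS = cos(1) ≈ 0.5403 ≠ RHS = cos(1) + 1 ≈ 1.54
At (1, 0): LHS = cos(1) ≈ 0.5403 ≠ RHS = cos(1) + 1 ≈ 1.54

Answer: No, fails at both test points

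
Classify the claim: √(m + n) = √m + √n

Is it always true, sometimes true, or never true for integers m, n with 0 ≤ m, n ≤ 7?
It holds at (m, n) = (7, 0) (both sides equal √(7) ≈ 2.646), but fails at (m, n) = (1, 6) (LHS = √(7) ≈ 2.646, RHS = 1 + √(6) ≈ 3.449).

Answer: Sometimes true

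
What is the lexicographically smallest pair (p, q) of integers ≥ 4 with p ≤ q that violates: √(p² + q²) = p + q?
(p, q) = (4, 4)

Substituting (4, 4) into the claim:
LHS = √(4² + 4²) = 4·√(2) ≈ 5.657
RHS = 4 + 4 = 8

Since LHS ≠ RHS, this pair disproves the claim, and no lexicographically smaller pair (p ≤ q, integers ≥ 4) does.

For instance (5, 10) is also a counterexample (LHS = 5·√(5) ≈ 11.18, RHS = 15), but it's lexicographically larger.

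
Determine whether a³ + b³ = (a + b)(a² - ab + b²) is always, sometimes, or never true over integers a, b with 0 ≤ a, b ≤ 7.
The identity holds for every pair in the range. For instance at (a, b) = (7, 5): both sides equal 468.

Answer: Always true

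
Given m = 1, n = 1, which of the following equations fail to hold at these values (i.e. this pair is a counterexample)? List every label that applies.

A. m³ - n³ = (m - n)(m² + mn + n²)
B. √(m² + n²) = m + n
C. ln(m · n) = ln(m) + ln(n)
Evaluating each claim at the given values:
A. LHS = 0, RHS = 0 → holds here (LHS = RHS)
B. LHS = √(2) ≈ 1.414, RHS = 2 → fails here (LHS ≠ RHS)
C. LHS = 0, RHS = 0 → holds here (LHS = RHS)

Answer: B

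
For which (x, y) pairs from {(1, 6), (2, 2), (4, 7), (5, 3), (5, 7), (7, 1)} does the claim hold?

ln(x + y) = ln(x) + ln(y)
Testing each pair:
(1, 6): LHS = ln(7) ≈ 1.946, RHS = ln(6) ≈ 1.792 → fails
(2, 2): LHS = ln(4) ≈ 1.386, RHS = 2·ln(2) ≈ 1.386 → holds
(4, 7): LHS = ln(11) ≈ 2.398, RHS = ln(4) + ln(7) ≈ 3.332 → fails
(5, 3): LHS = ln(8) ≈ 2.079, RHS = ln(3) + ln(5) ≈ 2.708 → fails
(5, 7): LHS = ln(12) ≈ 2.485, RHS = ln(5) + ln(7) ≈ 3.555 → fails
(7, 1): LHS = ln(8) ≈ 2.079, RHS = ln(7) ≈ 1.946 → fails

1 of 6 pairs satisfies the claim.

Answer: (2, 2)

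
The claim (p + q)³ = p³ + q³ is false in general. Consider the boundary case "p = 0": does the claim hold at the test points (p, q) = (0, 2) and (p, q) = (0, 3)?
Yes, holds at both test points

At (0, 2): LHS = 8, RHS = 8 → equal
At (0, 3): LHS = 27, RHS = 27 → equal

So the claim does hold at both of these boundary points, even though it is not an identity.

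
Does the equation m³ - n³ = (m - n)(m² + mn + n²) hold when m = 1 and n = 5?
Substituting m = 1, n = 5:

LHS = 1³ - 5³ = -124
RHS = (1 - 5)(1² + 1·5 + 5²) = -124

LHS = RHS, so the equation holds at this point.

Answer: Holds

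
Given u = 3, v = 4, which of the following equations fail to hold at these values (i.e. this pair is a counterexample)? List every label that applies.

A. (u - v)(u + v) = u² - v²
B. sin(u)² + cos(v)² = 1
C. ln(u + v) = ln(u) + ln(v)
B, C

Evaluating each claim at the given values:
A. LHS = -7, RHS = -7 → holds here (LHS = RHS)
B. LHS = sin(3)² + cos(4)² ≈ 0.4472, RHS = 1 → fails here (LHS ≠ RHS)
C. LHS = ln(7) ≈ 1.946, RHS = ln(3) + ln(4) ≈ 2.485 → fails here (LHS ≠ RHS)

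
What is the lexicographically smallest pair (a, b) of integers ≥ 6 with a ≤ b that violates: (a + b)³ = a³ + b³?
(a, b) = (6, 6)

Substituting (6, 6) into the claim:
LHS = (6 + 6)³ = 1728
RHS = 6³ + 6³ = 432

Since LHS ≠ RHS, this pair disproves the claim, and no lexicographically smaller pair (a ≤ b, integers ≥ 6) does.

For instance (10, 13) is also a counterexample (LHS = 12167, RHS = 3197), but it's lexicographically larger.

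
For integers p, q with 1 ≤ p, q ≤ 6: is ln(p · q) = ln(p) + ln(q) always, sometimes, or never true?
Always true

The identity holds for every pair in the range. For instance at (p, q) = (1, 2): both sides equal ln(2) ≈ 0.6931.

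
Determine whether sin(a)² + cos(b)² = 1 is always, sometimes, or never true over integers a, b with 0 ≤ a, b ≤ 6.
Sometimes true

It holds at (a, b) = (4, 4) (both sides equal 1), but fails at (a, b) = (3, 6) (LHS = sin(3)² + cos(6)² ≈ 0.9418, RHS = 1).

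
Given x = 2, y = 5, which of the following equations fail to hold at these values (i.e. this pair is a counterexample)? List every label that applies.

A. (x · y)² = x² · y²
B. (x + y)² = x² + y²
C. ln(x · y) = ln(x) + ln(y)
Evaluating each claim at the given values:
A. LHS = 100, RHS = 100 → holds here (LHS = RHS)
B. LHS = 49, RHS = 29 → fails here (LHS ≠ RHS)
C. LHS = ln(10) ≈ 2.303, RHS = ln(2) + ln(5) ≈ 2.303 → holds here (LHS = RHS)

Answer: B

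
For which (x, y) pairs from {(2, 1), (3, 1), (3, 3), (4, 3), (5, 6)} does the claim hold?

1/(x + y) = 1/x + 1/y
None

Testing each pair:
(2, 1): LHS = 1/3, RHS = 3/2 → fails
(3, 1): LHS = 1/4, RHS = 4/3 → fails
(3, 3): LHS = 1/6, RHS = 2/3 → fails
(4, 3): LHS = 1/7, RHS = 7/12 → fails
(5, 6): LHS = 1/11, RHS = 11/30 → fails

No pair satisfies the claim.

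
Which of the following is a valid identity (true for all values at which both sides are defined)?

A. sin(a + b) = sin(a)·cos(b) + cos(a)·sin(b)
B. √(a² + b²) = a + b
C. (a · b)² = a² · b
A: holds — e.g. at (5, 5), both sides equal sin(10) ≈ -0.544.
B: fails at (2, 7) — LHS = √(53) ≈ 7.28, RHS = 9.
C: fails at (1, 5) — LHS = 25, RHS = 5.

Answer: A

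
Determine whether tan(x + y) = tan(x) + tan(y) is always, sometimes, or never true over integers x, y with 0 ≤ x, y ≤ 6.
Sometimes true

It holds at (x, y) = (0, 1) (both sides equal tan(1) ≈ 1.557), but fails at (x, y) = (3, 6) (LHS = tan(9) ≈ -0.4523, RHS = tan(6) + tan(3) ≈ -0.4336).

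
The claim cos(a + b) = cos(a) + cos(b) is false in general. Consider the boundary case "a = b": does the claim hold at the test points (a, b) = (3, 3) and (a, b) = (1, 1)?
At (3, 3): LHS = cos(6) ≈ 0.9602 ≠ RHS = 2·cos(3) ≈ -1.98
At (1, 1): LHS = cos(2) ≈ -0.4161 ≠ RHS = 2·cos(1) ≈ 1.081

Answer: No, fails at both test points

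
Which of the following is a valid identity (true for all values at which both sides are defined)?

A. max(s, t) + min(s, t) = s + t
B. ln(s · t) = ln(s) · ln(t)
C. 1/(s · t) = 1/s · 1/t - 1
A: holds — e.g. at (3, 4), both sides equal 7.
B: fails at (3, 7) — LHS = ln(21) ≈ 3.045, RHS = ln(3)·ln(7) ≈ 2.138.
C: fails at (3, 3) — LHS = 1/9, RHS = -8/9.

Answer: A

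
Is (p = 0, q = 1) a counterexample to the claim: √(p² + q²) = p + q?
Substituting p = 0, q = 1:
LHS = √(0² + 1²) = 1
RHS = 0 + 1 = 1

The sides agree, so this pair does not disprove the claim.

Answer: No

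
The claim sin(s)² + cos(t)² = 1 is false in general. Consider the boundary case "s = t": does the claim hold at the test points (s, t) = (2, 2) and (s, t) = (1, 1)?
Yes, holds at both test points

At (2, 2): LHS = cos(2)² + sin(2)² = 1, RHS = 1 → equal
At (1, 1): LHS = cos(1)² + sin(1)² = 1, RHS = 1 → equal

So the claim does hold at both of these boundary points, even though it is not an identity.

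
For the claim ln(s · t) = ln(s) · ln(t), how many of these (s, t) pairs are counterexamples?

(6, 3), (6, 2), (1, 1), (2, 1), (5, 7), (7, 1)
Testing each pair:
(6, 3): LHS = ln(18) ≈ 2.89, RHS = ln(3)·ln(6) ≈ 1.968 → counterexample
(6, 2): LHS = ln(12) ≈ 2.485, RHS = ln(2)·ln(6) ≈ 1.242 → counterexample
(1, 1): LHS = 0, RHS = 0 → satisfies claim
(2, 1): LHS = ln(2) ≈ 0.6931, RHS = 0 → counterexample
(5, 7): LHS = ln(35) ≈ 3.555, RHS = ln(5)·ln(7) ≈ 3.132 → counterexample
(7, 1): LHS = ln(7) ≈ 1.946, RHS = 0 → counterexample

That makes 5 counterexamples.

Answer: 5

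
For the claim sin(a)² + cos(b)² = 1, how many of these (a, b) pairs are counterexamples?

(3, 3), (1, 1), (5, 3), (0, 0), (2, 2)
1

Testing each pair:
(3, 3): LHS = sin(3)² + cos(3)² = 1, RHS = 1 → satisfies claim
(1, 1): LHS = cos(1)² + sin(1)² = 1, RHS = 1 → satisfies claim
(5, 3): LHS = sin(5)² + cos(3)² ≈ 1.9, RHS = 1 → counterexample
(0, 0): LHS = 1, RHS = 1 → satisfies claim
(2, 2): LHS = cos(2)² + sin(2)² = 1, RHS = 1 → satisfies claim

That makes 1 counterexample.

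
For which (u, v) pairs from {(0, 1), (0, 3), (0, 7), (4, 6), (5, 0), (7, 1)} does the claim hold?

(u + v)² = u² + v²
Testing each pair:
(0, 1): LHS = 1, RHS = 1 → holds
(0, 3): LHS = 9, RHS = 9 → holds
(0, 7): LHS = 49, RHS = 49 → holds
(4, 6): LHS = 100, RHS = 52 → fails
(5, 0): LHS = 25, RHS = 25 → holds
(7, 1): LHS = 64, RHS = 50 → fails

4 of 6 pairs satisfy the claim.

Answer: (0, 1), (0, 3), (0, 7), (5, 0)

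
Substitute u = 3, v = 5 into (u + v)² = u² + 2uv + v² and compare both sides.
LHS = (3 + 5)² = 64
RHS = 3² + 2·3·5 + 5² = 64

LHS = RHS: the two sides agree.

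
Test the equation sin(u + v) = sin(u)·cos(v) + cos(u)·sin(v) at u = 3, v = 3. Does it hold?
Holds

Substituting u = 3, v = 3:

LHS = sin(3 + 3) = sin(6) ≈ -0.2794
RHS = sin(3)·cos(3) + cos(3)·sin(3) = 2·sin(3)·cos(3) ≈ -0.2794

LHS = RHS, so the equation holds at this point.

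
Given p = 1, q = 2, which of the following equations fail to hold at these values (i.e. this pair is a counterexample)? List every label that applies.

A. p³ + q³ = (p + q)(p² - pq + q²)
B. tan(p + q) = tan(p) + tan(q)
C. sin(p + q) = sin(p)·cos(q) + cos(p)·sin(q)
B

Evaluating each claim at the given values:
A. LHS = 9, RHS = 9 → holds here (LHS = RHS)
B. LHS = tan(3) ≈ -0.1425, RHS = tan(2) + tan(1) ≈ -0.6276 → fails here (LHS ≠ RHS)
C. LHS = sin(3) ≈ 0.1411, RHS = sin(1)·cos(2) + sin(2)·cos(1) ≈ 0.1411 → holds here (LHS = RHS)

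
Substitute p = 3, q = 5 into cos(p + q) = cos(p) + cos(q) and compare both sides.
LHS = cos(3 + 5) = cos(8) ≈ -0.1455
RHS = cos(3) + cos(5) ≈ -0.7063

LHS ≠ RHS (they differ by about 0.5608), so the equation does not hold here.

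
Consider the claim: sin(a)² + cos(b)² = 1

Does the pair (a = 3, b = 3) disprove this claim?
No

Substituting a = 3, b = 3:
LHS = sin(3)² + cos(3)² = 1
RHS = 1

The sides agree, so this pair does not disprove the claim.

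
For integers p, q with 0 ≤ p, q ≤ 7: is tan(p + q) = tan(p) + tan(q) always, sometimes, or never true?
Sometimes true

It holds at (p, q) = (0, 6) (both sides equal tan(6) ≈ -0.291), but fails at (p, q) = (6, 4) (LHS = tan(10) ≈ 0.6484, RHS = tan(6) + tan(4) ≈ 0.8668).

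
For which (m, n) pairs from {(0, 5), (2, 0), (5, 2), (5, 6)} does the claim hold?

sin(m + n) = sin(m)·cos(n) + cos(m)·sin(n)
All pairs

Testing each pair:
(0, 5): LHS = sin(5) ≈ -0.9589, RHS = sin(5) ≈ -0.9589 → holds
(2, 0): LHS = sin(2) ≈ 0.9093, RHS = sin(2) ≈ 0.9093 → holds
(5, 2): LHS = sin(7) ≈ 0.657, RHS = sin(2)·cos(5) + sin(5)·cos(2) ≈ 0.657 → holds
(5, 6): LHS = sin(11) ≈ -1, RHS = sin(5)·cos(6) + sin(6)·cos(5) ≈ -1 → holds

Every pair satisfies the claim.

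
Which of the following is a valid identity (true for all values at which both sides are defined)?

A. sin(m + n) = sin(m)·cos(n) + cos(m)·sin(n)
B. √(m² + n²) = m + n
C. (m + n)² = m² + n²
A: holds — e.g. at (3, 3), both sides equal sin(6) ≈ -0.2794.
B: fails at (1, 1) — LHS = √(2) ≈ 1.414, RHS = 2.
C: fails at (1, 1) — LHS = 4, RHS = 2.

Answer: A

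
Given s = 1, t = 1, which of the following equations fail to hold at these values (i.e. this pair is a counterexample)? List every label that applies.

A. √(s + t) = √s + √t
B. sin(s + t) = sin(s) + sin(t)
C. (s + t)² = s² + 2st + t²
A, B

Evaluating each claim at the given values:
A. LHS = √(2) ≈ 1.414, RHS = 2 → fails here (LHS ≠ RHS)
B. LHS = sin(2) ≈ 0.9093, RHS = 2·sin(1) ≈ 1.683 → fails here (LHS ≠ RHS)
C. LHS = 4, RHS = 4 → holds here (LHS = RHS)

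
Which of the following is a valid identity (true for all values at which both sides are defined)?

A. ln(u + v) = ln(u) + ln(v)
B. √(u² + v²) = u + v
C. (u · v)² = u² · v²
A: fails at (2, 3) — LHS = ln(5) ≈ 1.609, RHS = ln(2) + ln(3) ≈ 1.792.
B: fails at (2, 5) — LHS = √(29) ≈ 5.385, RHS = 7.
C: holds — e.g. at (5, 8), both sides equal 1600.

Answer: C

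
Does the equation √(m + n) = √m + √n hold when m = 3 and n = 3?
Fails

Substituting m = 3, n = 3:

LHS = √(3 + 3) = √(6) ≈ 2.449
RHS = √3 + √3 = 2·√(3) ≈ 3.464

LHS ≠ RHS, so the equation does not hold at this point.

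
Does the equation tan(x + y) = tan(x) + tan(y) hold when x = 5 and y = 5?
Substituting x = 5, y = 5:

LHS = tan(5 + 5) = tan(10) ≈ 0.6484
RHS = tan(5) + tan(5) = 2·tan(5) ≈ -6.761

LHS ≠ RHS, so the equation does not hold at this point.

Answer: Fails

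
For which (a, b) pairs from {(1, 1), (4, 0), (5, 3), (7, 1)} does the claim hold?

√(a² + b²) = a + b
(4, 0)

Testing each pair:
(1, 1): LHS = √(2) ≈ 1.414, RHS = 2 → fails
(4, 0): LHS = 4, RHS = 4 → holds
(5, 3): LHS = √(34) ≈ 5.831, RHS = 8 → fails
(7, 1): LHS = 5·√(2) ≈ 7.071, RHS = 8 → fails

1 of 4 pairs satisfies the claim.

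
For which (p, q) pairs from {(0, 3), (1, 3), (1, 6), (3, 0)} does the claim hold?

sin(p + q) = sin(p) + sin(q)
(0, 3), (3, 0)

Testing each pair:
(0, 3): LHS = sin(3) ≈ 0.1411, RHS = sin(3) ≈ 0.1411 → holds
(1, 3): LHS = sin(4) ≈ -0.7568, RHS = sin(3) + sin(1) ≈ 0.9826 → fails
(1, 6): LHS = sin(7) ≈ 0.657, RHS = sin(6) + sin(1) ≈ 0.5621 → fails
(3, 0): LHS = sin(3) ≈ 0.1411, RHS = sin(3) ≈ 0.1411 → holds

2 of 4 pairs satisfy the claim.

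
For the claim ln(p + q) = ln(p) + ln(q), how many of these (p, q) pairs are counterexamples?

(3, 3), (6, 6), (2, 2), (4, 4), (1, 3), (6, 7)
Testing each pair:
(3, 3): LHS = ln(6) ≈ 1.792, RHS = 2·ln(3) ≈ 2.197 → counterexample
(6, 6): LHS = ln(12) ≈ 2.485, RHS = 2·ln(6) ≈ 3.584 → counterexample
(2, 2): LHS = ln(4) ≈ 1.386, RHS = 2·ln(2) ≈ 1.386 → satisfies claim
(4, 4): LHS = ln(8) ≈ 2.079, RHS = 2·ln(4) ≈ 2.773 → counterexample
(1, 3): LHS = ln(4) ≈ 1.386, RHS = ln(3) ≈ 1.099 → counterexample
(6, 7): LHS = ln(13) ≈ 2.565, RHS = ln(6) + ln(7) ≈ 3.738 → counterexample

That makes 5 counterexamples.

Answer: 5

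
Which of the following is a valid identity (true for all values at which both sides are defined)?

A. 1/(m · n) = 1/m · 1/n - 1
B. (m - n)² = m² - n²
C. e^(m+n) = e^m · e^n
C

A: fails at (4, 6) — LHS = 1/24, RHS = -23/24.
B: fails at (0, 1) — LHS = 1, RHS = -1.
C: holds — e.g. at (2, 7), both sides equal e^9 ≈ 8103.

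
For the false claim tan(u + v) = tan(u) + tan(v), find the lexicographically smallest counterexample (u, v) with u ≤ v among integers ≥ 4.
(u, v) = (4, 4)

Substituting (4, 4) into the claim:
LHS = tan(4 + 4) = tan(8) ≈ -6.8
RHS = tan(4) + tan(4) = 2·tan(4) ≈ 2.316

Since LHS ≠ RHS, this pair disproves the claim, and no lexicographically smaller pair (u ≤ v, integers ≥ 4) does.

For instance (7, 9) is also a counterexample (LHS = tan(16) ≈ 0.3006, RHS = tan(9) + tan(7) ≈ 0.4191), but it's lexicographically larger.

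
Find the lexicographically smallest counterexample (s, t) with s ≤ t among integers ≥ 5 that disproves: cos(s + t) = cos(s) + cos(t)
Substituting (5, 5) into the claim:
LHS = cos(5 + 5) = cos(10) ≈ -0.8391
RHS = cos(5) + cos(5) = 2·cos(5) ≈ 0.5673

Since LHS ≠ RHS, this pair disproves the claim, and no lexicographically smaller pair (s ≤ t, integers ≥ 5) does.

For instance (7, 10) is also a counterexample (LHS = cos(17) ≈ -0.2752, RHS = cos(10) + cos(7) ≈ -0.08517), but it's lexicographically larger.

Answer: (s, t) = (5, 5)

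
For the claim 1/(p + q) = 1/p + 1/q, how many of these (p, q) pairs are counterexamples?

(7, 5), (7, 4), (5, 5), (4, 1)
Testing each pair:
(7, 5): LHS = 1/12, RHS = 12/35 → counterexample
(7, 4): LHS = 1/11, RHS = 11/28 → counterexample
(5, 5): LHS = 1/10, RHS = 2/5 → counterexample
(4, 1): LHS = 1/5, RHS = 5/4 → counterexample

That makes 4 counterexamples.

Answer: 4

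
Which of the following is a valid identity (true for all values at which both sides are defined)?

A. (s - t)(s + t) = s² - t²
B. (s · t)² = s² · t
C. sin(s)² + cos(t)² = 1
A: holds — e.g. at (4, 5), both sides equal -9.
B: fails at (3, 5) — LHS = 225, RHS = 45.
C: fails at (3, 7) — LHS = sin(3)² + cos(7)² ≈ 0.5883, RHS = 1.

Answer: A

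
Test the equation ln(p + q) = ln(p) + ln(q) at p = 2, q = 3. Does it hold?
Fails

Substituting p = 2, q = 3:

LHS = ln(2 + 3) = ln(5) ≈ 1.609
RHS = ln(2) + ln(3) ≈ 1.792

LHS ≠ RHS, so the equation does not hold at this point.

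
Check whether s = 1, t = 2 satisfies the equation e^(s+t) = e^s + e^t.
Substituting s = 1, t = 2:

LHS = e^(1+2) = e^3 ≈ 20.09
RHS = e^1 + e^2 = e + e^2 ≈ 10.11

LHS ≠ RHS, so the equation does not hold at this point.

Answer: Fails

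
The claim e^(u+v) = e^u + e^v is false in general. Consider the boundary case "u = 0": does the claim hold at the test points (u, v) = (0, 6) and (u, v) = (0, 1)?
No, fails at both test points

At (0, 6): LHS = e^6 ≈ 403.4 ≠ RHS = 1 + e^6 ≈ 404.4
At (0, 1): LHS = e ≈ 2.718 ≠ RHS = 1 + e ≈ 3.718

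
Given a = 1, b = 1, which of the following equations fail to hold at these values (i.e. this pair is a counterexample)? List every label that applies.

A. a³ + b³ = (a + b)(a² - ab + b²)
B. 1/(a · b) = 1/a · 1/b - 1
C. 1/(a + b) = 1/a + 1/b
Evaluating each claim at the given values:
A. LHS = 2, RHS = 2 → holds here (LHS = RHS)
B. LHS = 1, RHS = 0 → fails here (LHS ≠ RHS)
C. LHS = 1/2, RHS = 2 → fails here (LHS ≠ RHS)

Answer: B, C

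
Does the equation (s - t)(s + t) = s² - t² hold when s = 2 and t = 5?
Substituting s = 2, t = 5:

LHS = (2 - 5)(2 + 5) = -21
RHS = 2² - 5² = -21

LHS = RHS, so the equation holds at this point.

Answer: Holds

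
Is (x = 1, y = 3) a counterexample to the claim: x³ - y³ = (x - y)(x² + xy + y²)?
Substituting x = 1, y = 3:
LHS = 1³ - 3³ = -26
RHS = (1 - 3)(1² + 1·3 + 3²) = -26

The sides agree, so this pair does not disprove the claim.

Answer: No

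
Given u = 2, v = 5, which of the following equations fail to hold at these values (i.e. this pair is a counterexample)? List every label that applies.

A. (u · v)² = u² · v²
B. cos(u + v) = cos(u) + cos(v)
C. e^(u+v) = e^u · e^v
Evaluating each claim at the given values:
A. LHS = 100, RHS = 100 → holds here (LHS = RHS)
B. LHS = cos(7) ≈ 0.7539, RHS = cos(2) + cos(5) ≈ -0.1325 → fails here (LHS ≠ RHS)
C. LHS = e^7 ≈ 1097, RHS = e^7 ≈ 1097 → holds here (LHS = RHS)

Answer: B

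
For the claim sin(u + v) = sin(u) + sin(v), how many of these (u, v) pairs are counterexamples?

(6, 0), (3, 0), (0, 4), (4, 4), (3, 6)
2

Testing each pair:
(6, 0): LHS = sin(6) ≈ -0.2794, RHS = sin(6) ≈ -0.2794 → satisfies claim
(3, 0): LHS = sin(3) ≈ 0.1411, RHS = sin(3) ≈ 0.1411 → satisfies claim
(0, 4): LHS = sin(4) ≈ -0.7568, RHS = sin(4) ≈ -0.7568 → satisfies claim
(4, 4): LHS = sin(8) ≈ 0.9894, RHS = 2·sin(4) ≈ -1.514 → counterexample
(3, 6): LHS = sin(9) ≈ 0.4121, RHS = sin(6) + sin(3) ≈ -0.1383 → counterexample

That makes 2 counterexamples.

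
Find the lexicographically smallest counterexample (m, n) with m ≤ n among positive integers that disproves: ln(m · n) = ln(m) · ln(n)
At (1, 1): both sides equal 0, so it holds there.

Substituting (1, 2) into the claim:
LHS = ln(1 · 2) = ln(2) ≈ 0.6931
RHS = ln(1) · ln(2) = 0

Since LHS ≠ RHS, this pair disproves the claim, and no lexicographically smaller pair (m ≤ n, positive integers) does.

For instance (1, 7) is also a counterexample (LHS = ln(7) ≈ 1.946, RHS = 0), but it's lexicographically larger.

Answer: (m, n) = (1, 2)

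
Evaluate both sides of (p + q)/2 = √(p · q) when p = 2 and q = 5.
LHS = (2 + 5)/2 = 7/2
RHS = √(2 · 5) = √(10) ≈ 3.162

LHS ≠ RHS (they differ by about 0.3377), so the equation does not hold here.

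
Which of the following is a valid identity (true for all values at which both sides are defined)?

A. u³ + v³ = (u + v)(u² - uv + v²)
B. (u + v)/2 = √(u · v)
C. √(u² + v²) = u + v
A

A: holds — e.g. at (2, 3), both sides equal 35.
B: fails at (1, 5) — LHS = 3, RHS = √(5) ≈ 2.236.
C: fails at (5, 8) — LHS = √(89) ≈ 9.434, RHS = 13.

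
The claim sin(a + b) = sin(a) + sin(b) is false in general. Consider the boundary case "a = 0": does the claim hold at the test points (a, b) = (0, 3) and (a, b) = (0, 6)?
At (0, 3): LHS = sin(3) ≈ 0.1411, RHS = sin(3) ≈ 0.1411 → equal
At (0, 6): LHS = sin(6) ≈ -0.2794, RHS = sin(6) ≈ -0.2794 → equal

So the claim does hold at both of these boundary points, even though it is not an identity.

Answer: Yes, holds at both test points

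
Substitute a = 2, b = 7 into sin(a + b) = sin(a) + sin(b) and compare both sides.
LHS = sin(2 + 7) = sin(9) ≈ 0.4121
RHS = sin(2) + sin(7) ≈ 1.566

LHS ≠ RHS (they differ by about 1.154), so the equation does not hold here.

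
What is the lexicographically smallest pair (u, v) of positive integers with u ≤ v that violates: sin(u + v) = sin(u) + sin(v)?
Substituting (1, 1) into the claim:
LHS = sin(1 + 1) = sin(2) ≈ 0.9093
RHS = sin(1) + sin(1) = 2·sin(1) ≈ 1.683

Since LHS ≠ RHS, this pair disproves the claim, and no lexicographically smaller pair (u ≤ v, positive integers) does.

For instance (5, 7) is also a counterexample (LHS = sin(12) ≈ -0.5366, RHS = sin(5) + sin(7) ≈ -0.3019), but it's lexicographically larger.

Answer: (u, v) = (1, 1)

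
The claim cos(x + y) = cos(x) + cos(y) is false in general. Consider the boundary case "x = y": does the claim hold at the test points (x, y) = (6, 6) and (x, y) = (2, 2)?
No, fails at both test points

At (6, 6): LHS = cos(12) ≈ 0.8439 ≠ RHS = 2·cos(6) ≈ 1.92
At (2, 2): LHS = cos(4) ≈ -0.6536 ≠ RHS = 2·cos(2) ≈ -0.8323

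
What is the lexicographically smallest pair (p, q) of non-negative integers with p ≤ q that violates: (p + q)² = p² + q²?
At (0, 3): both sides equal 9, so it holds there.
At (0, 6): both sides equal 36, so it holds there.

Substituting (1, 1) into the claim:
LHS = (1 + 1)² = 4
RHS = 1² + 1² = 2

Since LHS ≠ RHS, this pair disproves the claim, and no lexicographically smaller pair (p ≤ q, non-negative integers) does.

For instance (4, 5) is also a counterexample (LHS = 81, RHS = 41), but it's lexicographically larger.

Answer: (p, q) = (1, 1)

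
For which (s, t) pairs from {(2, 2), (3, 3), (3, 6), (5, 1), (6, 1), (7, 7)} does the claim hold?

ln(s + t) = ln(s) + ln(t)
(2, 2)

Testing each pair:
(2, 2): LHS = ln(4) ≈ 1.386, RHS = 2·ln(2) ≈ 1.386 → holds
(3, 3): LHS = ln(6) ≈ 1.792, RHS = 2·ln(3) ≈ 2.197 → fails
(3, 6): LHS = ln(9) ≈ 2.197, RHS = ln(3) + ln(6) ≈ 2.89 → fails
(5, 1): LHS = ln(6) ≈ 1.792, RHS = ln(5) ≈ 1.609 → fails
(6, 1): LHS = ln(7) ≈ 1.946, RHS = ln(6) ≈ 1.792 → fails
(7, 7): LHS = ln(14) ≈ 2.639, RHS = 2·ln(7) ≈ 3.892 → fails

1 of 6 pairs satisfies the claim.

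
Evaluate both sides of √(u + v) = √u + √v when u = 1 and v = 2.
LHS = √(1 + 2) = √(3) ≈ 1.732
RHS = √1 + √2 = 1 + √(2) ≈ 2.414

LHS ≠ RHS (they differ by about 0.6822), so the equation does not hold here.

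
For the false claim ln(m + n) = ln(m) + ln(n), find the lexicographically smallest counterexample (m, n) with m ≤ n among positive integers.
Substituting (1, 1) into the claim:
LHS = ln(1 + 1) = ln(2) ≈ 0.6931
RHS = ln(1) + ln(1) = 0

Since LHS ≠ RHS, this pair disproves the claim, and no lexicographically smaller pair (m ≤ n, positive integers) does.

For instance (5, 6) is also a counterexample (LHS = ln(11) ≈ 2.398, RHS = ln(5) + ln(6) ≈ 3.401), but it's lexicographically larger.

Answer: (m, n) = (1, 1)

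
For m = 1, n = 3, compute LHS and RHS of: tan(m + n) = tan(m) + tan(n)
LHS = tan(1 + 3) = tan(4) ≈ 1.158
RHS = tan(1) + tan(3) ≈ 1.415

LHS ≠ RHS (they differ by about 0.257), so the equation does not hold here.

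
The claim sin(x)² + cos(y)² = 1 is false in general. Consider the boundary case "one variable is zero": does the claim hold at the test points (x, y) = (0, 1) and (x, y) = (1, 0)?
At (0, 1): LHS = cos(1)² ≈ 0.2919 ≠ RHS = 1
At (1, 0): LHS = sin(1)² + 1 ≈ 1.708 ≠ RHS = 1

Answer: No, fails at both test points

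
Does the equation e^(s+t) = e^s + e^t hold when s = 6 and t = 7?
Fails

Substituting s = 6, t = 7:

LHS = e^(6+7) = e^13 ≈ 442413.4
RHS = e^6 + e^7 ≈ 1500

LHS ≠ RHS, so the equation does not hold at this point.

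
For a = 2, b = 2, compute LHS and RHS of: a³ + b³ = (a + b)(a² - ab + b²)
LHS = 2³ + 2³ = 16
RHS = (2 + 2)(2² - 2·2 + 2²) = 16

LHS = RHS: the two sides agree.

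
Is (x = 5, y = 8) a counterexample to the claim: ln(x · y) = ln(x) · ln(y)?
Substituting x = 5, y = 8:
LHS = ln(5 · 8) = ln(40) ≈ 3.689
RHS = ln(5) · ln(8) ≈ 3.347

Since LHS ≠ RHS, this pair disproves the claim.

Answer: Yes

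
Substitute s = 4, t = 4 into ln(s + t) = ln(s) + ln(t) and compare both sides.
LHS = ln(4 + 4) = ln(8) ≈ 2.079
RHS = ln(4) + ln(4) = 2·ln(4) ≈ 2.773

LHS ≠ RHS (they differ by about 0.6931), so the equation does not hold here.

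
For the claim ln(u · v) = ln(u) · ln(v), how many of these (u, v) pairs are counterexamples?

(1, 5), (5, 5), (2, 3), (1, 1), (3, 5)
4

Testing each pair:
(1, 5): LHS = ln(5) ≈ 1.609, RHS = 0 → counterexample
(5, 5): LHS = ln(25) ≈ 3.219, RHS = ln(5)² ≈ 2.59 → counterexample
(2, 3): LHS = ln(6) ≈ 1.792, RHS = ln(2)·ln(3) ≈ 0.7615 → counterexample
(1, 1): LHS = 0, RHS = 0 → satisfies claim
(3, 5): LHS = ln(15) ≈ 2.708, RHS = ln(3)·ln(5) ≈ 1.768 → counterexample

That makes 4 counterexamples.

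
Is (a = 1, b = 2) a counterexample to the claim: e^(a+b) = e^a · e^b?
Substituting a = 1, b = 2:
LHS = e^(1+2) = e^3 ≈ 20.09
RHS = e^1 · e^2 = e^3 ≈ 20.09

The sides agree, so this pair does not disprove the claim.

Answer: No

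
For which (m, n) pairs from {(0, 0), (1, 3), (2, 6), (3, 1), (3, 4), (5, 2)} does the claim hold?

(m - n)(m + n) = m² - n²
All pairs

Testing each pair:
(0, 0): LHS = 0, RHS = 0 → holds
(1, 3): LHS = -8, RHS = -8 → holds
(2, 6): LHS = -32, RHS = -32 → holds
(3, 1): LHS = 8, RHS = 8 → holds
(3, 4): LHS = -7, RHS = -7 → holds
(5, 2): LHS = 21, RHS = 21 → holds

Every pair satisfies the claim.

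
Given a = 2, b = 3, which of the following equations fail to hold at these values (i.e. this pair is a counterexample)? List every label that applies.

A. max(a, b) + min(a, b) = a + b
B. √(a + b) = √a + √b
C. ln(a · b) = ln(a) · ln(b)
B, C

Evaluating each claim at the given values:
A. LHS = 5, RHS = 5 → holds here (LHS = RHS)
B. LHS = √(5) ≈ 2.236, RHS = √(2) + √(3) ≈ 3.146 → fails here (LHS ≠ RHS)
C. LHS = ln(6) ≈ 1.792, RHS = ln(2)·ln(3) ≈ 0.7615 → fails here (LHS ≠ RHS)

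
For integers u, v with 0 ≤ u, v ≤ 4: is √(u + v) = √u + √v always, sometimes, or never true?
It holds at (u, v) = (3, 0) (both sides equal √(3) ≈ 1.732), but fails at (u, v) = (2, 1) (LHS = √(3) ≈ 1.732, RHS = 1 + √(2) ≈ 2.414).

Answer: Sometimes true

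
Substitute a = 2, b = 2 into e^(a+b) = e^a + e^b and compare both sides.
LHS = e^(2+2) = e^4 ≈ 54.6
RHS = e^2 + e^2 = 2·e^2 ≈ 14.78

LHS ≠ RHS (they differ by about 39.82), so the equation does not hold here.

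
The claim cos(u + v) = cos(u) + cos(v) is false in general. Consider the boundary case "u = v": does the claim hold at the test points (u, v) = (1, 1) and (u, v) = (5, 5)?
At (1, 1): LHS = cos(2) ≈ -0.4161 ≠ RHS = 2·cos(1) ≈ 1.081
At (5, 5): LHS = cos(10) ≈ -0.8391 ≠ RHS = 2·cos(5) ≈ 0.5673

Answer: No, fails at both test points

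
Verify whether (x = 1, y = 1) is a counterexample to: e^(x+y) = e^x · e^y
No

Substituting x = 1, y = 1:
LHS = e^(1+1) = e^2 ≈ 7.389
RHS = e^1 · e^1 = e^2 ≈ 7.389

The sides agree, so this pair does not disprove the claim.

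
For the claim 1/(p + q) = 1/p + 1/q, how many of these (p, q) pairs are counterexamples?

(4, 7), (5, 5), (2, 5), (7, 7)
Testing each pair:
(4, 7): LHS = 1/11, RHS = 11/28 → counterexample
(5, 5): LHS = 1/10, RHS = 2/5 → counterexample
(2, 5): LHS = 1/7, RHS = 7/10 → counterexample
(7, 7): LHS = 1/14, RHS = 2/7 → counterexample

That makes 4 counterexamples.

Answer: 4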